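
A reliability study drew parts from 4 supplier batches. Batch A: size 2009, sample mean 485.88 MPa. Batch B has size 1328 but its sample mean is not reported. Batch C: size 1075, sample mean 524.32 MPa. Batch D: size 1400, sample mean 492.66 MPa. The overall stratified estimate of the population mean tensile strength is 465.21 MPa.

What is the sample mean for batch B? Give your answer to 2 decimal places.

N = 2009 + 1328 + 1075 + 1400 = 5812.
Overall total = μ·N = 465.21·5812 = 2703800.52.
Subtract the known strata: 2009·485.88 + 1075·524.32 + 1400·492.66 = 2229500.92.
Remaining total for batch B: 2703800.52 − 2229500.92 = 474299.6.
Divide by its size: 474299.6 / 1328 = 357.1533... → 357.15.

357.15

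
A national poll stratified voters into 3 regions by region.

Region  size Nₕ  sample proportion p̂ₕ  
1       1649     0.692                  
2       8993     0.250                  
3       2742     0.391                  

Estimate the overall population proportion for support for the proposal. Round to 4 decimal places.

0.3333

N = 1649 + 8993 + 2742 = 13384.
Overall proportion = Σ (Nₕ/N)·p̂ₕ.
Σ Nₕp̂ₕ = 1141.108 + 2248.25 + 1072.122 = 4461.48.
4461.48 / 13384 = 0.333344... → 0.3333.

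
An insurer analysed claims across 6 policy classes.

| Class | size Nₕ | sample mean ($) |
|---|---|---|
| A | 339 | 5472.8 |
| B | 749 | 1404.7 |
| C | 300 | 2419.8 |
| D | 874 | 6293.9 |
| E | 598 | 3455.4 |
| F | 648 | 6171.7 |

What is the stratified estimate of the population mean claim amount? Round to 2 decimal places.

N = 339 + 749 + 300 + 874 + 598 + 648 = 3508.
The stratified mean weights each stratum mean by its population share Nₕ/N.
Σ Nₕx̄ₕ = 339·5472.8 + 749·1404.7 + 300·2419.8 + 874·6293.9 + 598·3455.4 + 648·6171.7 = 1855279.2 + 1052120.3 + 725940 + 5500868.6 + 2066329.2 + 3999261.6 = 15199798.9.
Divide by N: 15199798.9 / 3508 = 4332.8959... → 4332.90.

4332.90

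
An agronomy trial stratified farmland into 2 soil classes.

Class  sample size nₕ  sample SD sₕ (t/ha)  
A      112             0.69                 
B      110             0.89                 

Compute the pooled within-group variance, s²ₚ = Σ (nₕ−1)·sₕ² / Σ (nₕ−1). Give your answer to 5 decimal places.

A: (112−1)·0.69² = 111·0.4761 = 52.8471
B: (110−1)·0.89² = 109·0.7921 = 86.3389
Numerator = 139.186; denominator = Σ(nₕ−1) = 220.
s²ₚ = 139.186/220 = 0.6326636... → 0.63266.

0.63266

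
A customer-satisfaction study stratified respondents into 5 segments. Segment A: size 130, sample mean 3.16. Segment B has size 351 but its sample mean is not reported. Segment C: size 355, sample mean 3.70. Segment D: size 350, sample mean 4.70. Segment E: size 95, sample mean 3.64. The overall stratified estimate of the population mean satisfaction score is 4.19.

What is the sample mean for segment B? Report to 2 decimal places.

N = 130 + 351 + 355 + 350 + 95 = 1281.
Overall total = μ·N = 4.19·1281 = 5367.39.
Subtract the known strata: 130·3.16 + 355·3.70 + 350·4.70 + 95·3.64 = 3715.1.
Remaining total for segment B: 5367.39 − 3715.1 = 1652.29.
Divide by its size: 1652.29 / 351 = 4.7074... → 4.71.

4.71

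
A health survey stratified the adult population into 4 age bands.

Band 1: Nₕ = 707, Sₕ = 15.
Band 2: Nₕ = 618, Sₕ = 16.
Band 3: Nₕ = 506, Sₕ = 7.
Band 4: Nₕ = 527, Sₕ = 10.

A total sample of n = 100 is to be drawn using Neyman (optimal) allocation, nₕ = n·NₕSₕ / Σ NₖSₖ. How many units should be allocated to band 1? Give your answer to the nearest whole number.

1: NₕSₕ = 707·15 = 10605
2: NₕSₕ = 618·16 = 9888
3: NₕSₕ = 506·7 = 3542
4: NₕSₕ = 527·10 = 5270
Σ NₕSₕ = 29305.
n_1 = 100·10605/29305 = 36.188... → 36.

36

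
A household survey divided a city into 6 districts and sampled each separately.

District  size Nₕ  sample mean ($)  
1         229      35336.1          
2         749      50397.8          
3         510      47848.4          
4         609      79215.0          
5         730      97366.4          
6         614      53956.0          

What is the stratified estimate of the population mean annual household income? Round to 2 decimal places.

64716.94

N = 229 + 749 + 510 + 609 + 730 + 614 = 3441.
Weight each subgroup mean by Nₕ/N and sum.
Σ Nₕx̄ₕ = 229·35336.1 + 749·50397.8 + 510·47848.4 + 609·79215.0 + 730·97366.4 + 614·53956.0 = 8091966.9 + 37747952.2 + 24402684 + 48241935 + 71077472 + 33128984 = 222690994.1.
Divide by N: 222690994.1 / 3441 = 64716.9410... → 64716.94.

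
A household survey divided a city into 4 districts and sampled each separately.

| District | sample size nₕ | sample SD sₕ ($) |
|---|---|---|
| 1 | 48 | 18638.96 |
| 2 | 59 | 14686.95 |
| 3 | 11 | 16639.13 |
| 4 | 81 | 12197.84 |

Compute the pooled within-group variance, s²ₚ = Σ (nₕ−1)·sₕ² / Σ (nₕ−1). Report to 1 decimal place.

223132700.2

Degrees of freedom: 47 + 58 + 10 + 80 = 195.
Σ(nₕ−1)sₕ² = 47·347410829.8816 + 58·215706500.3025 + 10·276860647.1569 + 80·148787300.6656 = 43510876546.7972.
s²ₚ = 43510876546.7972 / 195 = 223132700.240... → 223132700.2.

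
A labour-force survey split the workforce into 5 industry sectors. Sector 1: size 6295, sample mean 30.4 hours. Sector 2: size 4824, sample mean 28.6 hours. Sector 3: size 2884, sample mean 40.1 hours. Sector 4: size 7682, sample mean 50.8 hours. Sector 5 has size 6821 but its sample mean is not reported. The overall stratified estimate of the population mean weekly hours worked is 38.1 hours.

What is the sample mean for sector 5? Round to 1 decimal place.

N = 6295 + 4824 + 2884 + 7682 + 6821 = 28506.
Overall total = μ·N = 38.1·28506 = 1086078.6.
Subtract the known strata: 6295·30.4 + 4824·28.6 + 2884·40.1 + 7682·50.8 = 835228.4.
Remaining total for sector 5: 1086078.6 − 835228.4 = 250850.2.
Divide by its size: 250850.2 / 6821 = 36.776... → 36.8.

36.8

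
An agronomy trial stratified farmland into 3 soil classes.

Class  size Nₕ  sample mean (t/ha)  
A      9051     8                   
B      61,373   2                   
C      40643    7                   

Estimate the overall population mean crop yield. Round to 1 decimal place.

N = 9051 + 61373 + 40643 = 111067.
Overall mean = Σ (Nₕ/N)·x̄ₕ — weight by population share, not a simple average.
Σ Nₕx̄ₕ = 9051·8 + 61373·2 + 40643·7 = 72408 + 122746 + 284501 = 479655.
Divide by N: 479655 / 111067 = 4.319... → 4.3.

4.3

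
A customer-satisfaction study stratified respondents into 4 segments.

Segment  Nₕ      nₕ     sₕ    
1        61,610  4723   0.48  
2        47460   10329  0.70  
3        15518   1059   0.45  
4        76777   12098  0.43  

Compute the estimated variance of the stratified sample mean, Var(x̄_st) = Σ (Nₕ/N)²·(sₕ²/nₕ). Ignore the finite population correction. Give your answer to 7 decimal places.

N = 201365; Wₕ = Nₕ/N.
segment 1: (61610/201365)²·0.48²/4723 = 0.0000045667
segment 2: (47460/201365)²·0.70²/10329 = 0.0000026353
segment 3: (15518/201365)²·0.45²/1059 = 0.0000011356
segment 4: (76777/201365)²·0.43²/12098 = 0.0000022219
Sum = 0.0000105594 → 0.0000106.

0.0000106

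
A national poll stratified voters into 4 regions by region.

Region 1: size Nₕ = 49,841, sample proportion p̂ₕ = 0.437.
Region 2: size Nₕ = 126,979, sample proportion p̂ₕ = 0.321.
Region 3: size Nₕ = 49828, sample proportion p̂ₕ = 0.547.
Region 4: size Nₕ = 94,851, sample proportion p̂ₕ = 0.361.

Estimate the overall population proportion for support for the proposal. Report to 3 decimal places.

0.386

N = 49841 + 126979 + 49828 + 94851 = 321499.
Overall proportion = Σ (Nₕ/N)·p̂ₕ.
Σ Nₕp̂ₕ = 21780.517 + 40760.259 + 27255.916 + 34241.211 = 124037.903.
124037.903 / 321499 = 0.38581... → 0.386.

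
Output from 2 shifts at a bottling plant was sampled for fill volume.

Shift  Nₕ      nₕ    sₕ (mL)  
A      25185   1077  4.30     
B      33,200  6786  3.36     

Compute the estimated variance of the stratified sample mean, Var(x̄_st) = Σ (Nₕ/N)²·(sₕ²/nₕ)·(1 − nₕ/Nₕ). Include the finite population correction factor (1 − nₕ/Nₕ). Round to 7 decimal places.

0.0034859

N = 58385; Wₕ = Nₕ/N.
shift A: (25185/58385)²·4.30²/1077·(1 − 1077/25185) = 0.0030578894
shift B: (33200/58385)²·3.36²/6786·(1 − 6786/33200) = 0.0004279908
Sum = 0.0034858802 → 0.0034859.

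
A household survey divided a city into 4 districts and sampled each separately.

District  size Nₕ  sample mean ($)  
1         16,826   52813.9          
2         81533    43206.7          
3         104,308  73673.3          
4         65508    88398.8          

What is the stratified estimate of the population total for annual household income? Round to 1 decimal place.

17886961719.3

Population total = Σ Nₕ·x̄ₕ (each stratum's size times its mean).
16826·52813.9 + 81533·43206.7 + 104308·73673.3 + 65508·88398.8 = 888646681.4 + 3522771871.1 + 7684714576.4 + 5790828590.4 = 17886961719.3.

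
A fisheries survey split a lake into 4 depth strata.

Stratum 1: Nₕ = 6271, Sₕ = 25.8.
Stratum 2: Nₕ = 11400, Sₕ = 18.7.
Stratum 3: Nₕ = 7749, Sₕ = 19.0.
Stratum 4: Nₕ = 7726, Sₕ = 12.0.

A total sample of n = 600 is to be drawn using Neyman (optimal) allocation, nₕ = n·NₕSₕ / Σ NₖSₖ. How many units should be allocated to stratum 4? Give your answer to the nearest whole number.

Σ NₕSₕ = 6271·25.8 + 11400·18.7 + 7749·19.0 + 7726·12.0 = 614914.8.
Share for 4: 92712/614914.8 = 0.15077.
n_4 = 600 × 0.15077 = 90.463... → 90.

90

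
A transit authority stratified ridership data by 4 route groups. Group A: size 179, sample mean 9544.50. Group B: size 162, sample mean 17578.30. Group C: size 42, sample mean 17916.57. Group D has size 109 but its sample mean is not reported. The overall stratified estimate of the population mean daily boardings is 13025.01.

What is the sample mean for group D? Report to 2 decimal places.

10088.61

N = 179 + 162 + 42 + 109 = 492.
Overall total = μ·N = 13025.01·492 = 6408304.92.
Subtract the known strata: 179·9544.50 + 162·17578.30 + 42·17916.57 = 5308646.04.
Remaining total for group D: 6408304.92 − 5308646.04 = 1099658.88.
Divide by its size: 1099658.88 / 109 = 10088.6136... → 10088.61.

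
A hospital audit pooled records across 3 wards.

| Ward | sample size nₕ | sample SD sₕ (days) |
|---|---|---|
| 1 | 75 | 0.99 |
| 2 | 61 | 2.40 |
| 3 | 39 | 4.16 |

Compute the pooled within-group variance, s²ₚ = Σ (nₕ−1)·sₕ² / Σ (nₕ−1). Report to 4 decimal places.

6.2543

1: (75−1)·0.99² = 74·0.9801 = 72.5274
2: (61−1)·2.40² = 60·5.76 = 345.6
3: (39−1)·4.16² = 38·17.3056 = 657.6128
Numerator = 1075.7402; denominator = Σ(nₕ−1) = 172.
s²ₚ = 1075.7402/172 = 6.254303... → 6.2543.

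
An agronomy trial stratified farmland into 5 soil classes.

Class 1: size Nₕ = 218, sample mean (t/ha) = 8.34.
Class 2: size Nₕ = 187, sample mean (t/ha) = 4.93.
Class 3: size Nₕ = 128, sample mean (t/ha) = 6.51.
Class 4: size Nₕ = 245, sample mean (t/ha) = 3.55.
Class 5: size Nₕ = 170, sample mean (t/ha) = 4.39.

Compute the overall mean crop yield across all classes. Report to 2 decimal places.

5.47

x̄_st = (Σ Nₕx̄ₕ) / (Σ Nₕ) = (218·8.34 + 187·4.93 + 128·6.51 + 245·3.55 + 170·4.39) / 948
= 5189.36 / 948 = 5.4740... → 5.47.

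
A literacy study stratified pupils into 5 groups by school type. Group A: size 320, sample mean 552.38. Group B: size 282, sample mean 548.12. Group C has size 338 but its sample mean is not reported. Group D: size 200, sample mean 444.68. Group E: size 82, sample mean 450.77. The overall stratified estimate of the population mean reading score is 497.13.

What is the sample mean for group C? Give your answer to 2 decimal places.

444.56

N = 320 + 282 + 338 + 200 + 82 = 1222.
Overall total = μ·N = 497.13·1222 = 607492.86.
Subtract the known strata: 320·552.38 + 282·548.12 + 200·444.68 + 82·450.77 = 457230.58.
Remaining total for group C: 607492.86 − 457230.58 = 150262.28.
Divide by its size: 150262.28 / 338 = 444.5630... → 444.56.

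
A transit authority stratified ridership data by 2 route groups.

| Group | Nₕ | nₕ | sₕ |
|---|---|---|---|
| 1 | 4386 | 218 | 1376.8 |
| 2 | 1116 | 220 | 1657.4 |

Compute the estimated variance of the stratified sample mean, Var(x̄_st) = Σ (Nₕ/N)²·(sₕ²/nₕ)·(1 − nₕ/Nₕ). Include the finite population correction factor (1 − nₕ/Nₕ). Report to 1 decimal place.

N = 5502; Wₕ = Nₕ/N.
group 1: (4386/5502)²·1376.8²/218·(1 − 218/4386) = 5250.9803
group 2: (1116/5502)²·1657.4²/220·(1 − 220/1116) = 412.4421
Sum = 5663.4224 → 5663.4.

5663.4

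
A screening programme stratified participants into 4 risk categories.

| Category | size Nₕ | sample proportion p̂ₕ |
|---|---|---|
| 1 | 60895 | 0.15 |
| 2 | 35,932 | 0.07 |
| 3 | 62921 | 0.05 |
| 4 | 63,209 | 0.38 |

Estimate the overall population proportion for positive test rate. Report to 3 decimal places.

Wₕ = Nₕ/N with N = 222957: 0.2731, 0.1612, 0.2822, 0.2835.
p̂_st = 0.2731·0.15 + 0.1612·0.07 + 0.2822·0.05 + 0.2835·0.38 ≈ 0.17409... → 0.174.

0.174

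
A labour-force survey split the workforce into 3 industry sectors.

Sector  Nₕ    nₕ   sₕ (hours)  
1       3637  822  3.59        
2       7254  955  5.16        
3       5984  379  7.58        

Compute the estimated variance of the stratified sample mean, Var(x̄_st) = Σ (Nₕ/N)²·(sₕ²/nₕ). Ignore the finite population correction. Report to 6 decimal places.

0.024943

N = 16875. Term for each stratum: Wₕ²sₕ²/nₕ.
Var(x̄_st) = 0.000728310 + 0.005151854 + 0.019063156 = 0.024943320 → 0.024943.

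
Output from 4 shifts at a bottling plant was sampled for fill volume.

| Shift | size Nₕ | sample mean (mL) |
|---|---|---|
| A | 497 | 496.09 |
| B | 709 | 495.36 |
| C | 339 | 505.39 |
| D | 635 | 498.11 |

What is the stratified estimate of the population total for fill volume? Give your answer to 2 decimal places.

A: 497·496.09 = 246556.73
B: 709·495.36 = 351210.24
C: 339·505.39 = 171327.21
D: 635·498.11 = 316299.85
τ̂ = Σ Nₕx̄ₕ = 1085394.03.

1085394.03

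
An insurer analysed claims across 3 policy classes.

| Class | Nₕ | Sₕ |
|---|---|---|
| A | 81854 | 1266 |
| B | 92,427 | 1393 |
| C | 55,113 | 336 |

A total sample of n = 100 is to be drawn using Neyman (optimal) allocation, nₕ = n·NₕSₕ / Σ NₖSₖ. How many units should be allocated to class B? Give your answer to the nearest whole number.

51

A: NₕSₕ = 81854·1266 = 103627164
B: NₕSₕ = 92427·1393 = 128750811
C: NₕSₕ = 55113·336 = 18517968
Σ NₕSₕ = 250895943.
n_B = 100·128750811/250895943 = 51.316... → 51.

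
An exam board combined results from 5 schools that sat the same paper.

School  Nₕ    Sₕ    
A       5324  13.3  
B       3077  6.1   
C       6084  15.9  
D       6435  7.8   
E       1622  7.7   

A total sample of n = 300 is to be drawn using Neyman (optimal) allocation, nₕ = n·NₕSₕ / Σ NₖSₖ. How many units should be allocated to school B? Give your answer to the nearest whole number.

Σ NₕSₕ = 5324·13.3 + 3077·6.1 + 6084·15.9 + 6435·7.8 + 1622·7.7 = 248996.9.
Share for B: 18769.7/248996.9 = 0.07538.
n_B = 300 × 0.07538 = 22.614... → 23.

23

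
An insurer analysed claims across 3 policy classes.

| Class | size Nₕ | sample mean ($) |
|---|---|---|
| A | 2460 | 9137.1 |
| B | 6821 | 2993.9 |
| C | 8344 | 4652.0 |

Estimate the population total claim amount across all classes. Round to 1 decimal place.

81714945.9

A: 2460·9137.1 = 22477266
B: 6821·2993.9 = 20421391.9
C: 8344·4652.0 = 38816288
τ̂ = Σ Nₕx̄ₕ = 81714945.9.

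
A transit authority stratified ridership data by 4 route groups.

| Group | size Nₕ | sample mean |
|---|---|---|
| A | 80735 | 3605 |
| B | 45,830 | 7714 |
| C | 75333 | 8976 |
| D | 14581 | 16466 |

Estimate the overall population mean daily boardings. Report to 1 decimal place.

N = 80735 + 45830 + 75333 + 14581 = 216479.
The stratified mean weights each stratum mean by its population share Nₕ/N.
Σ Nₕx̄ₕ = 80735·3605 + 45830·7714 + 75333·8976 + 14581·16466 = 291049675 + 353532620 + 676189008 + 240090746 = 1560862049.
Divide by N: 1560862049 / 216479 = 7210.224... → 7210.2.

7210.2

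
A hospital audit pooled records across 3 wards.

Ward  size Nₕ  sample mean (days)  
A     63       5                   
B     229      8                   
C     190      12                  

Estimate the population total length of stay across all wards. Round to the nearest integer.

A: 63·5 = 315
B: 229·8 = 1832
C: 190·12 = 2280
τ̂ = Σ Nₕx̄ₕ = 4427.

4427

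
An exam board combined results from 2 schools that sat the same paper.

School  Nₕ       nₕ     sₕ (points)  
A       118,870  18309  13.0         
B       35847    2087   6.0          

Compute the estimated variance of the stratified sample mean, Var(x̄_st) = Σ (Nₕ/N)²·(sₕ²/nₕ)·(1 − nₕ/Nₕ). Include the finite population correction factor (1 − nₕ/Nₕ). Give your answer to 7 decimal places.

0.0054815

N = 154717. Term for each stratum: Wₕ²sₕ²/nₕ·(1−nₕ/Nₕ).
Var(x̄_st) = 0.0046094367 + 0.0008720858 = 0.0054815225 → 0.0054815.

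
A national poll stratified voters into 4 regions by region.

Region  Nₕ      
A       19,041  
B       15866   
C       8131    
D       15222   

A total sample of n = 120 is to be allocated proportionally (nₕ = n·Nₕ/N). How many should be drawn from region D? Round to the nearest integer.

Share of region D = 15222/58260 = 0.26128.
Allocate 120 × 0.26128 = 31.353... → 31.

31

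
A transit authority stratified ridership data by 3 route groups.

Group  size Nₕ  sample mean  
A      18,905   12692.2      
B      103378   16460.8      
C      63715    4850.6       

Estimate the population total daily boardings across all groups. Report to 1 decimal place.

A: 18905·12692.2 = 239946041
B: 103378·16460.8 = 1701684582.4
C: 63715·4850.6 = 309055979
τ̂ = Σ Nₕx̄ₕ = 2250686602.4.

2250686602.4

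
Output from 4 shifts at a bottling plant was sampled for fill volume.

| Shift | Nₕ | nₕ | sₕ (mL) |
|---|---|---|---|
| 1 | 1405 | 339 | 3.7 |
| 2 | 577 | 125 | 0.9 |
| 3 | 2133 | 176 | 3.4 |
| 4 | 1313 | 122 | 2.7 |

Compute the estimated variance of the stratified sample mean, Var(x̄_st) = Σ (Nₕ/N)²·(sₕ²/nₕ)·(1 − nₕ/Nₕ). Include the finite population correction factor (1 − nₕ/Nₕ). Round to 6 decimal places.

0.014587

N = 5428; Wₕ = Nₕ/N.
shift 1: (1405/5428)²·3.7²/339·(1 − 339/1405) = 0.002052852
shift 2: (577/5428)²·0.9²/125·(1 − 125/577) = 0.000057360
shift 3: (2133/5428)²·3.4²/176·(1 − 176/2133) = 0.009305660
shift 4: (1313/5428)²·2.7²/122·(1 − 122/1313) = 0.003171498
Sum = 0.014587370 → 0.014587.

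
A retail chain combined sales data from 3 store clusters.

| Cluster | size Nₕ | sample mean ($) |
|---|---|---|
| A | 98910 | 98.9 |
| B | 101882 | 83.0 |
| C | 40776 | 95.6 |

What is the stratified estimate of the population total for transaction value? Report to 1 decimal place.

A: 98910·98.9 = 9782199
B: 101882·83.0 = 8456206
C: 40776·95.6 = 3898185.6
τ̂ = Σ Nₕx̄ₕ = 22136590.6.

22136590.6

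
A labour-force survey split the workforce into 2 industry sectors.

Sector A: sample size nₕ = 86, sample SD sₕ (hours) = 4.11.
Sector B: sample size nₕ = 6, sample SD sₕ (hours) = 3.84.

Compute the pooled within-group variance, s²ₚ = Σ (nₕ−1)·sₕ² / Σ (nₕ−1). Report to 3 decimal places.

16.773

Degrees of freedom: 85 + 5 = 90.
Σ(nₕ−1)sₕ² = 85·16.8921 + 5·14.7456 = 1509.5565.
s²ₚ = 1509.5565 / 90 = 16.77285 → 16.773.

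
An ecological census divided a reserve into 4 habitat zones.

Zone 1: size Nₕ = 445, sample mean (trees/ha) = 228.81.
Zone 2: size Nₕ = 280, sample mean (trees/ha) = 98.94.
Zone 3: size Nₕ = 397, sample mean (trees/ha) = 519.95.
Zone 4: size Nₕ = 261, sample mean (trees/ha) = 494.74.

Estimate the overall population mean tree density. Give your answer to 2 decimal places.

336.28

N = 1383; weights Wₕ = Nₕ/N = (0.3218, 0.2025, 0.2871, 0.1887).
x̄_st = Σ Wₕ·x̄ₕ = 0.3218·228.81 + 0.2025·98.94 + 0.2871·519.95 + 0.1887·494.74 ≈ 336.2769...
→ 336.28.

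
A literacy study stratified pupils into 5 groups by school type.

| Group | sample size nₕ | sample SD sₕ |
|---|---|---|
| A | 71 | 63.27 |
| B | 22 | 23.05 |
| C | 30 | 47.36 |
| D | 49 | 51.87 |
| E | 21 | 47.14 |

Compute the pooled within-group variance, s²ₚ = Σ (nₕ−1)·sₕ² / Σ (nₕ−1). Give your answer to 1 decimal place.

Degrees of freedom: 70 + 21 + 29 + 48 + 20 = 188.
Σ(nₕ−1)sₕ² = 70·4003.0929 + 21·531.3025 + 29·2242.9696 + 48·2690.4969 + 20·2222.1796 = 530007.4171.
s²ₚ = 530007.4171 / 188 = 2819.188... → 2819.2.

2819.2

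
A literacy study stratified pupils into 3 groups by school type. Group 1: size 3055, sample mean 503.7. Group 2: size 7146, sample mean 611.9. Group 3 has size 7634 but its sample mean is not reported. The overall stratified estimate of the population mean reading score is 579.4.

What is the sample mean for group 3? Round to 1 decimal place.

Σ Nₕx̄ₕ = N·μ, so 7634·x̄_3 = 17835·579.4 − (3055·503.7 + 7146·611.9).
= 10333599 − 5911440.9 = 4422158.1.
x̄_3 = 4422158.1 / 7634 = 579.271... → 579.3.

579.3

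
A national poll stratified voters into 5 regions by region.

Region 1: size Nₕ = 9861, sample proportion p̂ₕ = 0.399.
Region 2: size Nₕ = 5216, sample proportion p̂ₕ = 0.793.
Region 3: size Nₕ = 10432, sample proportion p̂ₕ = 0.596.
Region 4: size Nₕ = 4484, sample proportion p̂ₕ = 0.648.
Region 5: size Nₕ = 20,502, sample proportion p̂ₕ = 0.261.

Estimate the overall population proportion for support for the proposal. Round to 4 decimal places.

0.4465

N = 9861 + 5216 + 10432 + 4484 + 20502 = 50495.
Overall proportion = Σ (Nₕ/N)·p̂ₕ.
Σ Nₕp̂ₕ = 3934.539 + 4136.288 + 6217.472 + 2905.632 + 5351.022 = 22544.953.
22544.953 / 50495 = 0.446479... → 0.4465.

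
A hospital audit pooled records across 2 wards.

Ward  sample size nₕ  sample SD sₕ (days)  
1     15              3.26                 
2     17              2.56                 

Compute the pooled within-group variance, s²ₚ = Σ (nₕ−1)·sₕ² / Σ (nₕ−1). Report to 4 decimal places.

8.4548

1: (15−1)·3.26² = 14·10.6276 = 148.7864
2: (17−1)·2.56² = 16·6.5536 = 104.8576
Numerator = 253.644; denominator = Σ(nₕ−1) = 30.
s²ₚ = 253.644/30 = 8.4548 → 8.4548.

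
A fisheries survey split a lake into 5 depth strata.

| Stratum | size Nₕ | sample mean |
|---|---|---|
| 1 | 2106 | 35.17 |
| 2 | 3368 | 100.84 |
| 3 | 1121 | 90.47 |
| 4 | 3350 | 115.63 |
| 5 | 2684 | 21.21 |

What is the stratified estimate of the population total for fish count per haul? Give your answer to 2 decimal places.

Estimate total by summing Nₕ·x̄ₕ over strata.
2106·35.17 + 3368·100.84 + 1121·90.47 + 3350·115.63 + 2684·21.21 = 74068.02 + 339629.12 + 101416.87 + 387360.5 + 56927.64 = 959402.15.

959402.15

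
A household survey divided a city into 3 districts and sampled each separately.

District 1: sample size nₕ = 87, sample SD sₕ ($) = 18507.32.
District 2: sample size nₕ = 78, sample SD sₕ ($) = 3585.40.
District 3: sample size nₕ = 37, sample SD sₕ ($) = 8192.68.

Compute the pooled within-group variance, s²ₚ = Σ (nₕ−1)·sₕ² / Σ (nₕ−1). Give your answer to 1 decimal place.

1: (87−1)·18507.32² = 86·342520893.5824 = 29456796848.0864
2: (78−1)·3585.40² = 77·12855093.16 = 989842173.32
3: (37−1)·8192.68² = 36·67120005.5824 = 2416320200.9664
Numerator = 32862959222.3728; denominator = Σ(nₕ−1) = 199.
s²ₚ = 32862959222.3728/199 = 165140498.605... → 165140498.6.

165140498.6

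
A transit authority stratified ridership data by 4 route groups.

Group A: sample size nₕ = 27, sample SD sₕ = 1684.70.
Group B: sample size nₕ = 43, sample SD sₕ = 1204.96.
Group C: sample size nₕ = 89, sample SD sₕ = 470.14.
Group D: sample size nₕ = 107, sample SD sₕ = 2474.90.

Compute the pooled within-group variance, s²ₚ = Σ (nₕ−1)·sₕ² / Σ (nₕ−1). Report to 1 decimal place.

A: (27−1)·1684.70² = 26·2838214.09 = 73793566.34
B: (43−1)·1204.96² = 42·1451928.6016 = 60981001.2672
C: (89−1)·470.14² = 88·221031.6196 = 19450782.5248
D: (107−1)·2474.90² = 106·6125130.01 = 649263781.06
Numerator = 803489131.192; denominator = Σ(nₕ−1) = 262.
s²ₚ = 803489131.192/262 = 3066752.409... → 3066752.4.

3066752.4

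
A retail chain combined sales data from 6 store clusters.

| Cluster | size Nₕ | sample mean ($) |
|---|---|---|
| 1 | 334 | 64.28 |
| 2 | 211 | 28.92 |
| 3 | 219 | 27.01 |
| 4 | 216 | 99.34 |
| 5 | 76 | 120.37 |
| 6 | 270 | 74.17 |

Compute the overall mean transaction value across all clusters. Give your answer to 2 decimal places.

N = 334 + 211 + 219 + 216 + 76 + 270 = 1326.
The stratified mean weights each stratum mean by its population share Nₕ/N.
Σ Nₕx̄ₕ = 334·64.28 + 211·28.92 + 219·27.01 + 216·99.34 + 76·120.37 + 270·74.17 = 21469.52 + 6102.12 + 5915.19 + 21457.44 + 9148.12 + 20025.9 = 84118.29.
Divide by N: 84118.29 / 1326 = 63.4376... → 63.44.

63.44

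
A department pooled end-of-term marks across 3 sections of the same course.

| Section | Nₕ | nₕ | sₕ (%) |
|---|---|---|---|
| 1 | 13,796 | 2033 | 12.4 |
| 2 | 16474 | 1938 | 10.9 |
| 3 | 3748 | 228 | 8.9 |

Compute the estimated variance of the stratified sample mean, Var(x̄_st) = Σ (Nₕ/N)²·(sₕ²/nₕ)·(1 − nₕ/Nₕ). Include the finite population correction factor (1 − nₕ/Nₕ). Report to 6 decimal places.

N = 34018. Term for each stratum: Wₕ²sₕ²/nₕ·(1−nₕ/Nₕ).
Var(x̄_st) = 0.010606198 + 0.012686027 + 0.003960681 = 0.027252906 → 0.027253.

0.027253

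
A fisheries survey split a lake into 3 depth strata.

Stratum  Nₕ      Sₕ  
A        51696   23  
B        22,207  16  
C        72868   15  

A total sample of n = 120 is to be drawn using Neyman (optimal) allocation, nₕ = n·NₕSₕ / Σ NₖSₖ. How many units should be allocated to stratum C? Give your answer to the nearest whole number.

50

Σ NₕSₕ = 51696·23 + 22207·16 + 72868·15 = 2637340.
Share for C: 1093020/2637340 = 0.41444.
n_C = 120 × 0.41444 = 49.733... → 50.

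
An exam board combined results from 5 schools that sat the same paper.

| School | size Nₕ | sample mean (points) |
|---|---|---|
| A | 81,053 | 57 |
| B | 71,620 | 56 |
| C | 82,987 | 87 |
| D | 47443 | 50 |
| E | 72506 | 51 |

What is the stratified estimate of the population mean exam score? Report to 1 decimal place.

x̄_st = (Σ Nₕx̄ₕ) / (Σ Nₕ) = (81053·57 + 71620·56 + 82987·87 + 47443·50 + 72506·51) / 355609
= 21920566 / 355609 = 61.642... → 61.6.

61.6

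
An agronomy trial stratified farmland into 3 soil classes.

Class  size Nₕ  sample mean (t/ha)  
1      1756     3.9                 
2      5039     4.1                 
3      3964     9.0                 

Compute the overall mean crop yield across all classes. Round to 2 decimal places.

N = 1756 + 5039 + 3964 = 10759.
Weight each subgroup mean by Nₕ/N and sum.
Σ Nₕx̄ₕ = 1756·3.9 + 5039·4.1 + 3964·9.0 = 6848.4 + 20659.9 + 35676 = 63184.3.
Divide by N: 63184.3 / 10759 = 5.8727... → 5.87.

5.87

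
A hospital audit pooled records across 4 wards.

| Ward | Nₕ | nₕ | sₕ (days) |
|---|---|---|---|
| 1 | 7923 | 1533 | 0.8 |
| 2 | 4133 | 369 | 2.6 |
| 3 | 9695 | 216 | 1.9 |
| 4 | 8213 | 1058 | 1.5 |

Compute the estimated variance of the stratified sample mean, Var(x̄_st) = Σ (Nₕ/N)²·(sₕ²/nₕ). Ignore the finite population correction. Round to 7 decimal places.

N = 29964; Wₕ = Nₕ/N.
ward 1: (7923/29964)²·0.8²/1533 = 0.0000291889
ward 2: (4133/29964)²·2.6²/369 = 0.0003485391
ward 3: (9695/29964)²·1.9²/216 = 0.0017496432
ward 4: (8213/29964)²·1.5²/1058 = 0.0001597721
Sum = 0.0022871434 → 0.0022871.

0.0022871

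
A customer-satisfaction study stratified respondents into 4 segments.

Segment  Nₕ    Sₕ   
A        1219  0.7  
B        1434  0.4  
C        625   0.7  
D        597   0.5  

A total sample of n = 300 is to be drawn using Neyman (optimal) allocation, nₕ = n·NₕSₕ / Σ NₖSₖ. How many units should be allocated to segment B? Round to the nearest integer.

80

Σ NₕSₕ = 1219·0.7 + 1434·0.4 + 625·0.7 + 597·0.5 = 2162.9.
Share for B: 573.6/2162.9 = 0.26520.
n_B = 300 × 0.26520 = 79.560... → 80.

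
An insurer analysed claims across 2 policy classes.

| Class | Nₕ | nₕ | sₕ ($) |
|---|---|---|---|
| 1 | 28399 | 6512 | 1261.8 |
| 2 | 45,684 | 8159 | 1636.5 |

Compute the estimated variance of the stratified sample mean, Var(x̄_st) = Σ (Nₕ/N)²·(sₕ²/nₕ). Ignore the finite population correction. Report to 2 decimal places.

160.75

N = 74083; Wₕ = Nₕ/N.
class 1: (28399/74083)²·1261.8²/6512 = 35.92821
class 2: (45684/74083)²·1636.5²/8159 = 124.82058
Sum = 160.74880 → 160.75.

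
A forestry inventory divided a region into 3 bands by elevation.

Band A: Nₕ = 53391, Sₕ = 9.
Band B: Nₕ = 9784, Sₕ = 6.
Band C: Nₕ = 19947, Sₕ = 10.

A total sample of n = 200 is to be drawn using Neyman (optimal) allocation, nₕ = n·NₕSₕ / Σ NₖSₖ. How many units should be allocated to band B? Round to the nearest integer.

16

Σ NₕSₕ = 53391·9 + 9784·6 + 19947·10 = 738693.
Share for B: 58704/738693 = 0.07947.
n_B = 200 × 0.07947 = 15.894... → 16.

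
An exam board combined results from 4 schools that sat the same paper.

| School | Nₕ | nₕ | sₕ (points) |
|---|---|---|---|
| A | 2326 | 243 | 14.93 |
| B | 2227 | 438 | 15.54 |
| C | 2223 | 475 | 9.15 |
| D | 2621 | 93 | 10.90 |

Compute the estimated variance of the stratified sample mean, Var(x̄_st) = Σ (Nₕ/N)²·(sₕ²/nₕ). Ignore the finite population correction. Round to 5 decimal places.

0.19642

N = 9397; Wₕ = Nₕ/N.
school A: (2326/9397)²·14.93²/243 = 0.05620233
school B: (2227/9397)²·15.54²/438 = 0.03096634
school C: (2223/9397)²·9.15²/475 = 0.00986391
school D: (2621/9397)²·10.90²/93 = 0.09938610
Sum = 0.19641868 → 0.19642.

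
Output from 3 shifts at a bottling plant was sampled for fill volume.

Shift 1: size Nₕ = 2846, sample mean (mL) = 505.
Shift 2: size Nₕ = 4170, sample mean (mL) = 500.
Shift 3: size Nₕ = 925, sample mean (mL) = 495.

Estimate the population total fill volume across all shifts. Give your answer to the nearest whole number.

3980105

Estimate total by summing Nₕ·x̄ₕ over strata.
2846·505 + 4170·500 + 925·495 = 1437230 + 2085000 + 457875 = 3980105.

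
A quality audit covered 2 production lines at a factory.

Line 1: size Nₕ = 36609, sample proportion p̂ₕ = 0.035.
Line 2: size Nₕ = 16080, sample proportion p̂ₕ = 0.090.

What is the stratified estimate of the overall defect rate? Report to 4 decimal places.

0.0518

N = 36609 + 16080 = 52689.
Overall proportion = Σ (Nₕ/N)·p̂ₕ.
Σ Nₕp̂ₕ = 1281.315 + 1447.2 = 2728.515.
2728.515 / 52689 = 0.051785... → 0.0518.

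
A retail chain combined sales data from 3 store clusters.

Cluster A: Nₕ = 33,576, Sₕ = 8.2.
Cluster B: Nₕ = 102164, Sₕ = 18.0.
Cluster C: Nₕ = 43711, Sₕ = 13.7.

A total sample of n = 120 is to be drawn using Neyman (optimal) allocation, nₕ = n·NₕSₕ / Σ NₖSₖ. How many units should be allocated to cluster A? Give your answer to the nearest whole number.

A: NₕSₕ = 33576·8.2 = 275323.2
B: NₕSₕ = 102164·18.0 = 1838952
C: NₕSₕ = 43711·13.7 = 598840.7
Σ NₕSₕ = 2713115.9.
n_A = 120·275323.2/2713115.9 = 12.177... → 12.

12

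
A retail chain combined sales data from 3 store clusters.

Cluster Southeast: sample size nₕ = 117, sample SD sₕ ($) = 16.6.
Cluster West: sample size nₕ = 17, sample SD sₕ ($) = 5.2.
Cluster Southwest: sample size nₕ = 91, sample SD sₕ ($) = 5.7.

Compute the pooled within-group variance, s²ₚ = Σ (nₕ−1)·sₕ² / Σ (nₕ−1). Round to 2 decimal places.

159.11

Southeast: (117−1)·16.6² = 116·275.56 = 31964.96
West: (17−1)·5.2² = 16·27.04 = 432.64
Southwest: (91−1)·5.7² = 90·32.49 = 2924.1
Numerator = 35321.7; denominator = Σ(nₕ−1) = 222.
s²ₚ = 35321.7/222 = 159.1068... → 159.11.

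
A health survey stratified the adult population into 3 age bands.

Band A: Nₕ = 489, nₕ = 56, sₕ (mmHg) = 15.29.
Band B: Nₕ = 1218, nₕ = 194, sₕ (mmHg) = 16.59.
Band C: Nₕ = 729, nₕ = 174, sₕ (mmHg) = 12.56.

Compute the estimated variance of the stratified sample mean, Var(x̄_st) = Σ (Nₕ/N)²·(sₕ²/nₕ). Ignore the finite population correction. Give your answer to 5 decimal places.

0.60410

N = 2436; Wₕ = Nₕ/N.
band A: (489/2436)²·15.29²/56 = 0.16822483
band B: (1218/2436)²·16.59²/194 = 0.35467539
band C: (729/2436)²·12.56²/174 = 0.08119523
Sum = 0.60409545 → 0.60410.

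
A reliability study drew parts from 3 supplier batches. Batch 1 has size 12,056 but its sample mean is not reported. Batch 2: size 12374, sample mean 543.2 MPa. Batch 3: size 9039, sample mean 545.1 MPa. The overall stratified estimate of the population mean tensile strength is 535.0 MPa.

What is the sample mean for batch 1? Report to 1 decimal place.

N = 12056 + 12374 + 9039 = 33469.
Overall total = μ·N = 535.0·33469 = 17905915.
Subtract the known strata: 12374·543.2 + 9039·545.1 = 11648715.7.
Remaining total for batch 1: 17905915 − 11648715.7 = 6257199.3.
Divide by its size: 6257199.3 / 12056 = 519.011... → 519.0.

519.0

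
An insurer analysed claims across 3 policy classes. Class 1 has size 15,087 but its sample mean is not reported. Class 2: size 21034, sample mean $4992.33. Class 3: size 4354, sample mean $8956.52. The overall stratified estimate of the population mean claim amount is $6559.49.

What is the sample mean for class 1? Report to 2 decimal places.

8052.63

Σ Nₕx̄ₕ = N·μ, so 15087·x̄_1 = 40475·6559.49 − (21034·4992.33 + 4354·8956.52).
= 265495357.75 − 144005357.3 = 121490000.45.
x̄_1 = 121490000.45 / 15087 = 8052.6281... → 8052.63.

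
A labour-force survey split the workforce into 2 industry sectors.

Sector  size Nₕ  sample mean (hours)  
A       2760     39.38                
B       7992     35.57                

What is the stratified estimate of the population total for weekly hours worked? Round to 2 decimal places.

Population total = Σ Nₕ·x̄ₕ (each stratum's size times its mean).
2760·39.38 + 7992·35.57 = 108688.8 + 284275.44 = 392964.24.

392964.24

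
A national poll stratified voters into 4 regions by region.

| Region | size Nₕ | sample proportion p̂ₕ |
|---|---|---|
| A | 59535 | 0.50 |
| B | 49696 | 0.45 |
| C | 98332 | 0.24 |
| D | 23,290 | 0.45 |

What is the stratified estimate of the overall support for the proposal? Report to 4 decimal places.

N = 59535 + 49696 + 98332 + 23290 = 230853.
Overall proportion = Σ (Nₕ/N)·p̂ₕ.
Σ Nₕp̂ₕ = 29767.5 + 22363.2 + 23599.68 + 10480.5 = 86210.88.
86210.88 / 230853 = 0.373445... → 0.3734.

0.3734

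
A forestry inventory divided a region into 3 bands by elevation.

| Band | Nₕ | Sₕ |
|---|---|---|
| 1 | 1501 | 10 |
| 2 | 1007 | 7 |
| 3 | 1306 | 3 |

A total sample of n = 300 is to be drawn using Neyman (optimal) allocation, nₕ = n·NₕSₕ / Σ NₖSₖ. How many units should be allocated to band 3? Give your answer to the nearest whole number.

1: NₕSₕ = 1501·10 = 15010
2: NₕSₕ = 1007·7 = 7049
3: NₕSₕ = 1306·3 = 3918
Σ NₕSₕ = 25977.
n_3 = 300·3918/25977 = 45.248... → 45.

45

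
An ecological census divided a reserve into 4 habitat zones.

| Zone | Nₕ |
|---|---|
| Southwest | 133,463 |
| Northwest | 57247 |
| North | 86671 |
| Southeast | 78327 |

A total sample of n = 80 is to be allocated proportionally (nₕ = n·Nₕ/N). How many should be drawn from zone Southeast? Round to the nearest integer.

N = 133463 + 57247 + 86671 + 78327 = 355708.
n_Southeast = 80·78327/355708 = 17.616... → 18.

18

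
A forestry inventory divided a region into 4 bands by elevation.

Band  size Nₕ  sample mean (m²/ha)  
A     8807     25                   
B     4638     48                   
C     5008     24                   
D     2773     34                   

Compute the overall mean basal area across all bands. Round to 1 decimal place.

N = 21226; weights Wₕ = Nₕ/N = (0.4149, 0.2185, 0.2359, 0.1306).
x̄_st = Σ Wₕ·x̄ₕ = 0.4149·25 + 0.2185·48 + 0.2359·24 + 0.1306·34 ≈ 30.965...
→ 31.0.

31.0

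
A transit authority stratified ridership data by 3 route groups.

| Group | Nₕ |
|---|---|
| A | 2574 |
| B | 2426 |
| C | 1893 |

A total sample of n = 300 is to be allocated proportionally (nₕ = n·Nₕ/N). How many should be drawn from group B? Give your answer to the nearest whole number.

106

Share of group B = 2426/6893 = 0.35195.
Allocate 300 × 0.35195 = 105.585... → 106.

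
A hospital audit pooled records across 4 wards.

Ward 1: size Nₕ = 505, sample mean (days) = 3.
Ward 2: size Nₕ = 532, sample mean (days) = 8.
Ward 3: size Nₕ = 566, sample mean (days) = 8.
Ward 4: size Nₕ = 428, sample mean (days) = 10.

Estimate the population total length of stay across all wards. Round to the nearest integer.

14579

1: 505·3 = 1515
2: 532·8 = 4256
3: 566·8 = 4528
4: 428·10 = 4280
τ̂ = Σ Nₕx̄ₕ = 14579.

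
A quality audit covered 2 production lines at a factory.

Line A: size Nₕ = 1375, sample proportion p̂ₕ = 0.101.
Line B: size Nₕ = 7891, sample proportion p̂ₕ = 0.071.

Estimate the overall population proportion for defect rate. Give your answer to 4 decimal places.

0.0755

N = 1375 + 7891 = 9266.
Overall proportion = Σ (Nₕ/N)·p̂ₕ.
Σ Nₕp̂ₕ = 138.875 + 560.261 = 699.136.
699.136 / 9266 = 0.075452... → 0.0755.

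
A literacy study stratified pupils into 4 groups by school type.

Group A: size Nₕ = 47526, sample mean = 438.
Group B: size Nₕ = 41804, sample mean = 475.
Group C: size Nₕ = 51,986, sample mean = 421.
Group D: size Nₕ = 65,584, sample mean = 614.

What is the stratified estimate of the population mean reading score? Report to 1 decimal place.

x̄_st = (Σ Nₕx̄ₕ) / (Σ Nₕ) = (47526·438 + 41804·475 + 51986·421 + 65584·614) / 206900
= 102827970 / 206900 = 496.994... → 497.0.

497.0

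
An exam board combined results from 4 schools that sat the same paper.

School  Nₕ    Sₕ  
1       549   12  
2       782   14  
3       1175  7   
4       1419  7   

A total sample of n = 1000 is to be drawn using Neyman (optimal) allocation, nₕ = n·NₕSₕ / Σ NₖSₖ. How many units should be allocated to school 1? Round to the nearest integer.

185

Σ NₕSₕ = 549·12 + 782·14 + 1175·7 + 1419·7 = 35694.
Share for 1: 6588/35694 = 0.18457.
n_1 = 1000 × 0.18457 = 184.569... → 185.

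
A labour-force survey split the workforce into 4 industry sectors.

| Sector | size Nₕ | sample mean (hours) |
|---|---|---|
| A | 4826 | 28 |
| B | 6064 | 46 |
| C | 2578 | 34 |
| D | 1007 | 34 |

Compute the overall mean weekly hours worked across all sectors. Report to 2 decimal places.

x̄_st = (Σ Nₕx̄ₕ) / (Σ Nₕ) = (4826·28 + 6064·46 + 2578·34 + 1007·34) / 14475
= 535962 / 14475 = 37.0267... → 37.03.

37.03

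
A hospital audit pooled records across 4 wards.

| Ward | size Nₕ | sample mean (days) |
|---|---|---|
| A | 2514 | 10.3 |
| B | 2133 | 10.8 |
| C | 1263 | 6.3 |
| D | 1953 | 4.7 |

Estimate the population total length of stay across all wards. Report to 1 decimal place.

66066.6

Estimate total by summing Nₕ·x̄ₕ over strata.
2514·10.3 + 2133·10.8 + 1263·6.3 + 1953·4.7 = 25894.2 + 23036.4 + 7956.9 + 9179.1 = 66066.6.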